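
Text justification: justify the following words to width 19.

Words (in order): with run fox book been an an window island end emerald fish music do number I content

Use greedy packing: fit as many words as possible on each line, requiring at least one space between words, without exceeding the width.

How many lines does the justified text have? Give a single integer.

Answer: 5

Derivation:
Line 1: ['with', 'run', 'fox', 'book'] (min_width=17, slack=2)
Line 2: ['been', 'an', 'an', 'window'] (min_width=17, slack=2)
Line 3: ['island', 'end', 'emerald'] (min_width=18, slack=1)
Line 4: ['fish', 'music', 'do'] (min_width=13, slack=6)
Line 5: ['number', 'I', 'content'] (min_width=16, slack=3)
Total lines: 5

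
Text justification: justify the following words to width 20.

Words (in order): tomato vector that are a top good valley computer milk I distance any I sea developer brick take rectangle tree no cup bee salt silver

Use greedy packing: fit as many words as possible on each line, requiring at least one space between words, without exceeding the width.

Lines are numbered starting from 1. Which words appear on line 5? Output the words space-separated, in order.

Line 1: ['tomato', 'vector', 'that'] (min_width=18, slack=2)
Line 2: ['are', 'a', 'top', 'good'] (min_width=14, slack=6)
Line 3: ['valley', 'computer', 'milk'] (min_width=20, slack=0)
Line 4: ['I', 'distance', 'any', 'I', 'sea'] (min_width=20, slack=0)
Line 5: ['developer', 'brick', 'take'] (min_width=20, slack=0)
Line 6: ['rectangle', 'tree', 'no'] (min_width=17, slack=3)
Line 7: ['cup', 'bee', 'salt', 'silver'] (min_width=19, slack=1)

Answer: developer brick take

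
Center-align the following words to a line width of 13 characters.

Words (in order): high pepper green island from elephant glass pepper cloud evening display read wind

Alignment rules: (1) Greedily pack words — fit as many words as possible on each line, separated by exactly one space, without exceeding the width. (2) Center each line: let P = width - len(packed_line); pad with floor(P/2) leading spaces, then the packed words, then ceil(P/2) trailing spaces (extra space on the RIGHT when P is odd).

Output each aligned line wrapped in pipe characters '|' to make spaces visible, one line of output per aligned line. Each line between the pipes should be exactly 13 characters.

Line 1: ['high', 'pepper'] (min_width=11, slack=2)
Line 2: ['green', 'island'] (min_width=12, slack=1)
Line 3: ['from', 'elephant'] (min_width=13, slack=0)
Line 4: ['glass', 'pepper'] (min_width=12, slack=1)
Line 5: ['cloud', 'evening'] (min_width=13, slack=0)
Line 6: ['display', 'read'] (min_width=12, slack=1)
Line 7: ['wind'] (min_width=4, slack=9)

Answer: | high pepper |
|green island |
|from elephant|
|glass pepper |
|cloud evening|
|display read |
|    wind     |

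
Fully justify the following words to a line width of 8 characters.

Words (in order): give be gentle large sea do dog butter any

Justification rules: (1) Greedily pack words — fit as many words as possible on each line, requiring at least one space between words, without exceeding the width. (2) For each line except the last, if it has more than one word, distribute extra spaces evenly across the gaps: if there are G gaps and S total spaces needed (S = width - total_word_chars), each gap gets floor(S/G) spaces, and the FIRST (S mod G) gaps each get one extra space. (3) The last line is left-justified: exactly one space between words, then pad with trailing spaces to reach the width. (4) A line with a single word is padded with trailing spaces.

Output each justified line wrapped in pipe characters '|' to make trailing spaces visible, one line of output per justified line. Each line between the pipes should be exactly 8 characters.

Answer: |give  be|
|gentle  |
|large   |
|sea   do|
|dog     |
|butter  |
|any     |

Derivation:
Line 1: ['give', 'be'] (min_width=7, slack=1)
Line 2: ['gentle'] (min_width=6, slack=2)
Line 3: ['large'] (min_width=5, slack=3)
Line 4: ['sea', 'do'] (min_width=6, slack=2)
Line 5: ['dog'] (min_width=3, slack=5)
Line 6: ['butter'] (min_width=6, slack=2)
Line 7: ['any'] (min_width=3, slack=5)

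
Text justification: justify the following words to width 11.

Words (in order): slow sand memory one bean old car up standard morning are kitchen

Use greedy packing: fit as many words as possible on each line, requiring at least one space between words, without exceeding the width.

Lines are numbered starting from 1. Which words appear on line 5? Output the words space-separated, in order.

Line 1: ['slow', 'sand'] (min_width=9, slack=2)
Line 2: ['memory', 'one'] (min_width=10, slack=1)
Line 3: ['bean', 'old'] (min_width=8, slack=3)
Line 4: ['car', 'up'] (min_width=6, slack=5)
Line 5: ['standard'] (min_width=8, slack=3)
Line 6: ['morning', 'are'] (min_width=11, slack=0)
Line 7: ['kitchen'] (min_width=7, slack=4)

Answer: standard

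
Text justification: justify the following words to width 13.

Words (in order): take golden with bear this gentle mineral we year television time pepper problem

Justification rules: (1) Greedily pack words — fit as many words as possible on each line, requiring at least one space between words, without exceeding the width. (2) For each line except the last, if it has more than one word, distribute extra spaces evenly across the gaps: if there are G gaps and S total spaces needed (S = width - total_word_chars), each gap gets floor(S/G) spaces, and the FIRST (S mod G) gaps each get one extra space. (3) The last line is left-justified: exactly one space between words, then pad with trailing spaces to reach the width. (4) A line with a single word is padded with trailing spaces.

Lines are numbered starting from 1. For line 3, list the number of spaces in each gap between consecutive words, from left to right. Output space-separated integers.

Line 1: ['take', 'golden'] (min_width=11, slack=2)
Line 2: ['with', 'bear'] (min_width=9, slack=4)
Line 3: ['this', 'gentle'] (min_width=11, slack=2)
Line 4: ['mineral', 'we'] (min_width=10, slack=3)
Line 5: ['year'] (min_width=4, slack=9)
Line 6: ['television'] (min_width=10, slack=3)
Line 7: ['time', 'pepper'] (min_width=11, slack=2)
Line 8: ['problem'] (min_width=7, slack=6)

Answer: 3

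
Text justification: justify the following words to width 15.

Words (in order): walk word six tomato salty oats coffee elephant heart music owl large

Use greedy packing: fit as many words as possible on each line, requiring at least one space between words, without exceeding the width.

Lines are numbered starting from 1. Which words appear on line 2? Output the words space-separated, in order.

Answer: tomato salty

Derivation:
Line 1: ['walk', 'word', 'six'] (min_width=13, slack=2)
Line 2: ['tomato', 'salty'] (min_width=12, slack=3)
Line 3: ['oats', 'coffee'] (min_width=11, slack=4)
Line 4: ['elephant', 'heart'] (min_width=14, slack=1)
Line 5: ['music', 'owl', 'large'] (min_width=15, slack=0)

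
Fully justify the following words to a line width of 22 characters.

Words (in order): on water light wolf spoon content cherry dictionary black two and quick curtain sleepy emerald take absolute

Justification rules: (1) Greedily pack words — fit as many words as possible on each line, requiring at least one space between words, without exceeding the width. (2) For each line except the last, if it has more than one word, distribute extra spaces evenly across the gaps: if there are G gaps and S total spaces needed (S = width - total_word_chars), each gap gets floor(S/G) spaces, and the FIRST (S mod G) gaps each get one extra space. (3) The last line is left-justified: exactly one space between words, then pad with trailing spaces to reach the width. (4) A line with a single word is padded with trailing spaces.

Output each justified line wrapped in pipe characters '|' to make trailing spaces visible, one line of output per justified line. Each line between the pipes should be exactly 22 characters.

Line 1: ['on', 'water', 'light', 'wolf'] (min_width=19, slack=3)
Line 2: ['spoon', 'content', 'cherry'] (min_width=20, slack=2)
Line 3: ['dictionary', 'black', 'two'] (min_width=20, slack=2)
Line 4: ['and', 'quick', 'curtain'] (min_width=17, slack=5)
Line 5: ['sleepy', 'emerald', 'take'] (min_width=19, slack=3)
Line 6: ['absolute'] (min_width=8, slack=14)

Answer: |on  water  light  wolf|
|spoon  content  cherry|
|dictionary  black  two|
|and    quick   curtain|
|sleepy   emerald  take|
|absolute              |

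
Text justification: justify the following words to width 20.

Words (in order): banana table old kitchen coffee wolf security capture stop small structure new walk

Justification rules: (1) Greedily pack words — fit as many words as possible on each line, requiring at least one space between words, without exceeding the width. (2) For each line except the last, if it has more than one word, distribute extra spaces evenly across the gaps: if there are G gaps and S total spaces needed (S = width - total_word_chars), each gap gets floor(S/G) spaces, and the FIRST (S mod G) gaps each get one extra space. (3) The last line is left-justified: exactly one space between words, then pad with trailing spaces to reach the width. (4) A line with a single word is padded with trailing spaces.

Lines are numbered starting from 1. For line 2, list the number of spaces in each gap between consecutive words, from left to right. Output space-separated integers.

Answer: 2 1

Derivation:
Line 1: ['banana', 'table', 'old'] (min_width=16, slack=4)
Line 2: ['kitchen', 'coffee', 'wolf'] (min_width=19, slack=1)
Line 3: ['security', 'capture'] (min_width=16, slack=4)
Line 4: ['stop', 'small', 'structure'] (min_width=20, slack=0)
Line 5: ['new', 'walk'] (min_width=8, slack=12)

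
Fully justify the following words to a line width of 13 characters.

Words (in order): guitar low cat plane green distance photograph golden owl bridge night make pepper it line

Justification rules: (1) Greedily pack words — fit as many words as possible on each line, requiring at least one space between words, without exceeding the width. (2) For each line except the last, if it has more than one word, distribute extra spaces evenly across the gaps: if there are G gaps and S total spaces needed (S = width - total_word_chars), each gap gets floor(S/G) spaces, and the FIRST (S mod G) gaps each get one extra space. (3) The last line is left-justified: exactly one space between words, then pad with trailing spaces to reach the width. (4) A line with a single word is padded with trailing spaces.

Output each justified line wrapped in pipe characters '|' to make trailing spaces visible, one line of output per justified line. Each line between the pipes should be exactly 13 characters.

Answer: |guitar    low|
|cat     plane|
|green        |
|distance     |
|photograph   |
|golden    owl|
|bridge  night|
|make   pepper|
|it line      |

Derivation:
Line 1: ['guitar', 'low'] (min_width=10, slack=3)
Line 2: ['cat', 'plane'] (min_width=9, slack=4)
Line 3: ['green'] (min_width=5, slack=8)
Line 4: ['distance'] (min_width=8, slack=5)
Line 5: ['photograph'] (min_width=10, slack=3)
Line 6: ['golden', 'owl'] (min_width=10, slack=3)
Line 7: ['bridge', 'night'] (min_width=12, slack=1)
Line 8: ['make', 'pepper'] (min_width=11, slack=2)
Line 9: ['it', 'line'] (min_width=7, slack=6)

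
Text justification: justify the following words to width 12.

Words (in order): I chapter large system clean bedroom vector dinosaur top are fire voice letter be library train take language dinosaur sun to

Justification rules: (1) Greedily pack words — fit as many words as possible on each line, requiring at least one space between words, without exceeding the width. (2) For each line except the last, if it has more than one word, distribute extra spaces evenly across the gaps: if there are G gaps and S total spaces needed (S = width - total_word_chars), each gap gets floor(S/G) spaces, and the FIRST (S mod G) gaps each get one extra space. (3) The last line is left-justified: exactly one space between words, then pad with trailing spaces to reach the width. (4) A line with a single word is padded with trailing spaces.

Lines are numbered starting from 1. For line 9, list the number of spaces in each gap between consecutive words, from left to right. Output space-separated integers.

Answer: 3

Derivation:
Line 1: ['I', 'chapter'] (min_width=9, slack=3)
Line 2: ['large', 'system'] (min_width=12, slack=0)
Line 3: ['clean'] (min_width=5, slack=7)
Line 4: ['bedroom'] (min_width=7, slack=5)
Line 5: ['vector'] (min_width=6, slack=6)
Line 6: ['dinosaur', 'top'] (min_width=12, slack=0)
Line 7: ['are', 'fire'] (min_width=8, slack=4)
Line 8: ['voice', 'letter'] (min_width=12, slack=0)
Line 9: ['be', 'library'] (min_width=10, slack=2)
Line 10: ['train', 'take'] (min_width=10, slack=2)
Line 11: ['language'] (min_width=8, slack=4)
Line 12: ['dinosaur', 'sun'] (min_width=12, slack=0)
Line 13: ['to'] (min_width=2, slack=10)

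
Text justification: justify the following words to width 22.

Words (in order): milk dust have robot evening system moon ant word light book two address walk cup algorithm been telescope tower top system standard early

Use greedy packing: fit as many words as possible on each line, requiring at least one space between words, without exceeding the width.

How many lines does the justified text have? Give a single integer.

Line 1: ['milk', 'dust', 'have', 'robot'] (min_width=20, slack=2)
Line 2: ['evening', 'system', 'moon'] (min_width=19, slack=3)
Line 3: ['ant', 'word', 'light', 'book'] (min_width=19, slack=3)
Line 4: ['two', 'address', 'walk', 'cup'] (min_width=20, slack=2)
Line 5: ['algorithm', 'been'] (min_width=14, slack=8)
Line 6: ['telescope', 'tower', 'top'] (min_width=19, slack=3)
Line 7: ['system', 'standard', 'early'] (min_width=21, slack=1)
Total lines: 7

Answer: 7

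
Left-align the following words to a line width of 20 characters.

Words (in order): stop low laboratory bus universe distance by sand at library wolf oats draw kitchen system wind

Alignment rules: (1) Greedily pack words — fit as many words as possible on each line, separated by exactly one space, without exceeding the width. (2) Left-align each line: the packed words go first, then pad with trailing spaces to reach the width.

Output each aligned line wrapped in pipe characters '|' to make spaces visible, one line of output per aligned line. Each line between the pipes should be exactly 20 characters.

Answer: |stop low laboratory |
|bus universe        |
|distance by sand at |
|library wolf oats   |
|draw kitchen system |
|wind                |

Derivation:
Line 1: ['stop', 'low', 'laboratory'] (min_width=19, slack=1)
Line 2: ['bus', 'universe'] (min_width=12, slack=8)
Line 3: ['distance', 'by', 'sand', 'at'] (min_width=19, slack=1)
Line 4: ['library', 'wolf', 'oats'] (min_width=17, slack=3)
Line 5: ['draw', 'kitchen', 'system'] (min_width=19, slack=1)
Line 6: ['wind'] (min_width=4, slack=16)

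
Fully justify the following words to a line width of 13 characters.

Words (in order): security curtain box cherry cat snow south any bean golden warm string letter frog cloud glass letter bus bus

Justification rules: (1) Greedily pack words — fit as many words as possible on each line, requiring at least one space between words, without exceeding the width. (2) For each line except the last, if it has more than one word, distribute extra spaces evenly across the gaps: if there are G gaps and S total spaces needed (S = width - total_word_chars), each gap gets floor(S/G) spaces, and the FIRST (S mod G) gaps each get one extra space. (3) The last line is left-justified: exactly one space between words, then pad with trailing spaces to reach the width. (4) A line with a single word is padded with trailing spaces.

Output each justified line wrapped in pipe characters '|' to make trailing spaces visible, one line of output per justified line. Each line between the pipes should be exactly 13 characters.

Answer: |security     |
|curtain   box|
|cherry    cat|
|snow    south|
|any      bean|
|golden   warm|
|string letter|
|frog    cloud|
|glass  letter|
|bus bus      |

Derivation:
Line 1: ['security'] (min_width=8, slack=5)
Line 2: ['curtain', 'box'] (min_width=11, slack=2)
Line 3: ['cherry', 'cat'] (min_width=10, slack=3)
Line 4: ['snow', 'south'] (min_width=10, slack=3)
Line 5: ['any', 'bean'] (min_width=8, slack=5)
Line 6: ['golden', 'warm'] (min_width=11, slack=2)
Line 7: ['string', 'letter'] (min_width=13, slack=0)
Line 8: ['frog', 'cloud'] (min_width=10, slack=3)
Line 9: ['glass', 'letter'] (min_width=12, slack=1)
Line 10: ['bus', 'bus'] (min_width=7, slack=6)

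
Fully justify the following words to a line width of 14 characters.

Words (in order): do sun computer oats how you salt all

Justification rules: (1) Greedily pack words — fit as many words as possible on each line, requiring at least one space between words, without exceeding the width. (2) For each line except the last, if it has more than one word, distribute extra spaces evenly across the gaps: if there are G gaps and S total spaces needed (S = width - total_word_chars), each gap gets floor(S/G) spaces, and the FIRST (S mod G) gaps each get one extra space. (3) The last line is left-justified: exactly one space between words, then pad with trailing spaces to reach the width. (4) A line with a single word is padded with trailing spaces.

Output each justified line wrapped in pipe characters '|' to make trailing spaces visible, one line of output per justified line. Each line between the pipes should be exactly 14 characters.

Line 1: ['do', 'sun'] (min_width=6, slack=8)
Line 2: ['computer', 'oats'] (min_width=13, slack=1)
Line 3: ['how', 'you', 'salt'] (min_width=12, slack=2)
Line 4: ['all'] (min_width=3, slack=11)

Answer: |do         sun|
|computer  oats|
|how  you  salt|
|all           |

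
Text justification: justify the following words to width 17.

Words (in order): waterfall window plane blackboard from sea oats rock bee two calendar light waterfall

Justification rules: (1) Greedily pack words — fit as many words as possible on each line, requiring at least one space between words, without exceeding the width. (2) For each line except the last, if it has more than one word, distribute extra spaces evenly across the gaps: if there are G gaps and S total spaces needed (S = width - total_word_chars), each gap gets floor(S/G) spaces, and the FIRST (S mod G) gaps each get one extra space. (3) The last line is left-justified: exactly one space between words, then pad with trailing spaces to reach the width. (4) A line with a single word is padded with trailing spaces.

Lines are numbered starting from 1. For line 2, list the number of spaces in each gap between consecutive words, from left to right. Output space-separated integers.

Line 1: ['waterfall', 'window'] (min_width=16, slack=1)
Line 2: ['plane', 'blackboard'] (min_width=16, slack=1)
Line 3: ['from', 'sea', 'oats'] (min_width=13, slack=4)
Line 4: ['rock', 'bee', 'two'] (min_width=12, slack=5)
Line 5: ['calendar', 'light'] (min_width=14, slack=3)
Line 6: ['waterfall'] (min_width=9, slack=8)

Answer: 2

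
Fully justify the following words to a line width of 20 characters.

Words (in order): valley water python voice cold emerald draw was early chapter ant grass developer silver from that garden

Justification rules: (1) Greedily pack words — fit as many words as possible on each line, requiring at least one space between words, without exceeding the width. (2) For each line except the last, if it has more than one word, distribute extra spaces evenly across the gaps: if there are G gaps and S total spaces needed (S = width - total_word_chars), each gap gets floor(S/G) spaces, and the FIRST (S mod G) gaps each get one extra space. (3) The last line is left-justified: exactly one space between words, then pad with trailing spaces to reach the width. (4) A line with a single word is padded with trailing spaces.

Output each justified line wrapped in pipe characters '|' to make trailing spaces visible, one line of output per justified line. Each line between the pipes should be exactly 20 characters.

Answer: |valley  water python|
|voice  cold  emerald|
|draw    was    early|
|chapter   ant  grass|
|developer     silver|
|from that garden    |

Derivation:
Line 1: ['valley', 'water', 'python'] (min_width=19, slack=1)
Line 2: ['voice', 'cold', 'emerald'] (min_width=18, slack=2)
Line 3: ['draw', 'was', 'early'] (min_width=14, slack=6)
Line 4: ['chapter', 'ant', 'grass'] (min_width=17, slack=3)
Line 5: ['developer', 'silver'] (min_width=16, slack=4)
Line 6: ['from', 'that', 'garden'] (min_width=16, slack=4)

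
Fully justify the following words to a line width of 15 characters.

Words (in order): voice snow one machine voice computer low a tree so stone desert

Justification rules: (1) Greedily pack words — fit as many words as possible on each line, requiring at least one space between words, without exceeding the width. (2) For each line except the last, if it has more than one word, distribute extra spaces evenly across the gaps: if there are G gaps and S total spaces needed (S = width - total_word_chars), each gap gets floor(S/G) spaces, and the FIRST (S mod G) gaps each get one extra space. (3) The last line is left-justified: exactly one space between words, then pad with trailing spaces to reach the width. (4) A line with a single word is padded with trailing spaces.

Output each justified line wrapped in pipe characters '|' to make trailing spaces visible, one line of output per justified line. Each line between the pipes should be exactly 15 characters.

Line 1: ['voice', 'snow', 'one'] (min_width=14, slack=1)
Line 2: ['machine', 'voice'] (min_width=13, slack=2)
Line 3: ['computer', 'low', 'a'] (min_width=14, slack=1)
Line 4: ['tree', 'so', 'stone'] (min_width=13, slack=2)
Line 5: ['desert'] (min_width=6, slack=9)

Answer: |voice  snow one|
|machine   voice|
|computer  low a|
|tree  so  stone|
|desert         |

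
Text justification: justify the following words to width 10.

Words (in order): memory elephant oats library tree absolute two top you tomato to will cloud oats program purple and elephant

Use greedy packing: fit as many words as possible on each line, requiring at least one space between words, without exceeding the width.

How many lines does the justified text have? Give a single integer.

Line 1: ['memory'] (min_width=6, slack=4)
Line 2: ['elephant'] (min_width=8, slack=2)
Line 3: ['oats'] (min_width=4, slack=6)
Line 4: ['library'] (min_width=7, slack=3)
Line 5: ['tree'] (min_width=4, slack=6)
Line 6: ['absolute'] (min_width=8, slack=2)
Line 7: ['two', 'top'] (min_width=7, slack=3)
Line 8: ['you', 'tomato'] (min_width=10, slack=0)
Line 9: ['to', 'will'] (min_width=7, slack=3)
Line 10: ['cloud', 'oats'] (min_width=10, slack=0)
Line 11: ['program'] (min_width=7, slack=3)
Line 12: ['purple', 'and'] (min_width=10, slack=0)
Line 13: ['elephant'] (min_width=8, slack=2)
Total lines: 13

Answer: 13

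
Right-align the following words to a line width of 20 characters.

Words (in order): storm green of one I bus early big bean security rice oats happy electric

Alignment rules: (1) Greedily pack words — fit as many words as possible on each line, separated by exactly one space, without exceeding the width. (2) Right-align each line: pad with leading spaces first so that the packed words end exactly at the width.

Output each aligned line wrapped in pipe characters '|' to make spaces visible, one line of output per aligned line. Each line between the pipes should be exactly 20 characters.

Answer: |storm green of one I|
|  bus early big bean|
|  security rice oats|
|      happy electric|

Derivation:
Line 1: ['storm', 'green', 'of', 'one', 'I'] (min_width=20, slack=0)
Line 2: ['bus', 'early', 'big', 'bean'] (min_width=18, slack=2)
Line 3: ['security', 'rice', 'oats'] (min_width=18, slack=2)
Line 4: ['happy', 'electric'] (min_width=14, slack=6)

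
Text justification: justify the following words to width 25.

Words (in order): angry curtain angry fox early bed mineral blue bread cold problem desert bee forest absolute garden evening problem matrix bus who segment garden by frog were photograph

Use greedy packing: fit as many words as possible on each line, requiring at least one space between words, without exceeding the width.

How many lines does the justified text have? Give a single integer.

Line 1: ['angry', 'curtain', 'angry', 'fox'] (min_width=23, slack=2)
Line 2: ['early', 'bed', 'mineral', 'blue'] (min_width=22, slack=3)
Line 3: ['bread', 'cold', 'problem', 'desert'] (min_width=25, slack=0)
Line 4: ['bee', 'forest', 'absolute'] (min_width=19, slack=6)
Line 5: ['garden', 'evening', 'problem'] (min_width=22, slack=3)
Line 6: ['matrix', 'bus', 'who', 'segment'] (min_width=22, slack=3)
Line 7: ['garden', 'by', 'frog', 'were'] (min_width=19, slack=6)
Line 8: ['photograph'] (min_width=10, slack=15)
Total lines: 8

Answer: 8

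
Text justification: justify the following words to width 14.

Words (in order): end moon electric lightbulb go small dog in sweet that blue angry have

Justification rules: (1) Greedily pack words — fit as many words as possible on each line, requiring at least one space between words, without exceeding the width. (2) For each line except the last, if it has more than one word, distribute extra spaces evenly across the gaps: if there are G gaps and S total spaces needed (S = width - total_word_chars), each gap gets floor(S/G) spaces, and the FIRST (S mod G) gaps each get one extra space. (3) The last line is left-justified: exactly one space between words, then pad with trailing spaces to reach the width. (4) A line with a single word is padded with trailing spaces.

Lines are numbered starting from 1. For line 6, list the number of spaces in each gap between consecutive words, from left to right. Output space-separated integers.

Answer: 5

Derivation:
Line 1: ['end', 'moon'] (min_width=8, slack=6)
Line 2: ['electric'] (min_width=8, slack=6)
Line 3: ['lightbulb', 'go'] (min_width=12, slack=2)
Line 4: ['small', 'dog', 'in'] (min_width=12, slack=2)
Line 5: ['sweet', 'that'] (min_width=10, slack=4)
Line 6: ['blue', 'angry'] (min_width=10, slack=4)
Line 7: ['have'] (min_width=4, slack=10)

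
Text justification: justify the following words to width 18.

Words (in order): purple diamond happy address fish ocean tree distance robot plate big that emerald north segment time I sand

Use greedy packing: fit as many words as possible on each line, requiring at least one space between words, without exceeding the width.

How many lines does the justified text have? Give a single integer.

Line 1: ['purple', 'diamond'] (min_width=14, slack=4)
Line 2: ['happy', 'address', 'fish'] (min_width=18, slack=0)
Line 3: ['ocean', 'tree'] (min_width=10, slack=8)
Line 4: ['distance', 'robot'] (min_width=14, slack=4)
Line 5: ['plate', 'big', 'that'] (min_width=14, slack=4)
Line 6: ['emerald', 'north'] (min_width=13, slack=5)
Line 7: ['segment', 'time', 'I'] (min_width=14, slack=4)
Line 8: ['sand'] (min_width=4, slack=14)
Total lines: 8

Answer: 8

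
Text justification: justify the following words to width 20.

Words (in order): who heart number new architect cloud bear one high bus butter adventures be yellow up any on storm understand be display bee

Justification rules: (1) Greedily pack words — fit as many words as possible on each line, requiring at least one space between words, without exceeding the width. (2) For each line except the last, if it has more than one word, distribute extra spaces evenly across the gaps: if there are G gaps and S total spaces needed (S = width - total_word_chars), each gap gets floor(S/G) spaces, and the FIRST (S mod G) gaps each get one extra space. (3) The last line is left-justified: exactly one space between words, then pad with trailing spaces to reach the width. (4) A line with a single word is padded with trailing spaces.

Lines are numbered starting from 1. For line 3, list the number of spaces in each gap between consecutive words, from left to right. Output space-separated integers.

Answer: 2 1 1

Derivation:
Line 1: ['who', 'heart', 'number', 'new'] (min_width=20, slack=0)
Line 2: ['architect', 'cloud', 'bear'] (min_width=20, slack=0)
Line 3: ['one', 'high', 'bus', 'butter'] (min_width=19, slack=1)
Line 4: ['adventures', 'be', 'yellow'] (min_width=20, slack=0)
Line 5: ['up', 'any', 'on', 'storm'] (min_width=15, slack=5)
Line 6: ['understand', 'be'] (min_width=13, slack=7)
Line 7: ['display', 'bee'] (min_width=11, slack=9)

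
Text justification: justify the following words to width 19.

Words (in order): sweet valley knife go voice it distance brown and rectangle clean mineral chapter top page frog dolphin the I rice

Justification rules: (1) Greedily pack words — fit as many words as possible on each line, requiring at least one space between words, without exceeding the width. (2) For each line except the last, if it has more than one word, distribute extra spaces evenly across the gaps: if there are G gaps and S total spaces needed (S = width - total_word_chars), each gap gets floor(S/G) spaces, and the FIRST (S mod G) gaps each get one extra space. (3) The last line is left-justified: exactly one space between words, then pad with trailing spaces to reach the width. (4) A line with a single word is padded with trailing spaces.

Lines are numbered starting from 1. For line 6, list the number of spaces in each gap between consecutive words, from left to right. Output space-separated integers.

Line 1: ['sweet', 'valley', 'knife'] (min_width=18, slack=1)
Line 2: ['go', 'voice', 'it'] (min_width=11, slack=8)
Line 3: ['distance', 'brown', 'and'] (min_width=18, slack=1)
Line 4: ['rectangle', 'clean'] (min_width=15, slack=4)
Line 5: ['mineral', 'chapter', 'top'] (min_width=19, slack=0)
Line 6: ['page', 'frog', 'dolphin'] (min_width=17, slack=2)
Line 7: ['the', 'I', 'rice'] (min_width=10, slack=9)

Answer: 2 2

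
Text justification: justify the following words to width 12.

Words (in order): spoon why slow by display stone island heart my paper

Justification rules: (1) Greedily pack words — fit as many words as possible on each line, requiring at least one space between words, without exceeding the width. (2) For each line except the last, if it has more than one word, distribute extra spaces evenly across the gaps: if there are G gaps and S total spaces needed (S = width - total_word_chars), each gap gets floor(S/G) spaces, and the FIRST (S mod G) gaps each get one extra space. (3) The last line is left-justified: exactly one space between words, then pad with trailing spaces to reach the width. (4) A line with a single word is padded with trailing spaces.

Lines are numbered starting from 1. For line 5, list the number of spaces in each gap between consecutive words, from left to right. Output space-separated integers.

Answer: 5

Derivation:
Line 1: ['spoon', 'why'] (min_width=9, slack=3)
Line 2: ['slow', 'by'] (min_width=7, slack=5)
Line 3: ['display'] (min_width=7, slack=5)
Line 4: ['stone', 'island'] (min_width=12, slack=0)
Line 5: ['heart', 'my'] (min_width=8, slack=4)
Line 6: ['paper'] (min_width=5, slack=7)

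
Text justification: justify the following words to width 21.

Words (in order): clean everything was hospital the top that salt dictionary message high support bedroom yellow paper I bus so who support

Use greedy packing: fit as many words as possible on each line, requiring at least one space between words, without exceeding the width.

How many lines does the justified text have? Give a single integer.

Line 1: ['clean', 'everything', 'was'] (min_width=20, slack=1)
Line 2: ['hospital', 'the', 'top', 'that'] (min_width=21, slack=0)
Line 3: ['salt', 'dictionary'] (min_width=15, slack=6)
Line 4: ['message', 'high', 'support'] (min_width=20, slack=1)
Line 5: ['bedroom', 'yellow', 'paper'] (min_width=20, slack=1)
Line 6: ['I', 'bus', 'so', 'who', 'support'] (min_width=20, slack=1)
Total lines: 6

Answer: 6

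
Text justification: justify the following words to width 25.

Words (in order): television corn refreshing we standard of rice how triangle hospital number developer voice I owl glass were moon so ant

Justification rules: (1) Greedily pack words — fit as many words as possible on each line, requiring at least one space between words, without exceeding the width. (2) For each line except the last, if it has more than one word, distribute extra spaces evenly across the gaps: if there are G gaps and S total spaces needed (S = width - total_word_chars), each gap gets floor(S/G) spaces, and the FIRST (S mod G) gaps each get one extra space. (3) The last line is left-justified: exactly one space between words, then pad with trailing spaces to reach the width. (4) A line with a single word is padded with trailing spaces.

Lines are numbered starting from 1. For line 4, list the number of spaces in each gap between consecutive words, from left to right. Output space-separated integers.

Answer: 1 1

Derivation:
Line 1: ['television', 'corn'] (min_width=15, slack=10)
Line 2: ['refreshing', 'we', 'standard', 'of'] (min_width=25, slack=0)
Line 3: ['rice', 'how', 'triangle'] (min_width=17, slack=8)
Line 4: ['hospital', 'number', 'developer'] (min_width=25, slack=0)
Line 5: ['voice', 'I', 'owl', 'glass', 'were'] (min_width=22, slack=3)
Line 6: ['moon', 'so', 'ant'] (min_width=11, slack=14)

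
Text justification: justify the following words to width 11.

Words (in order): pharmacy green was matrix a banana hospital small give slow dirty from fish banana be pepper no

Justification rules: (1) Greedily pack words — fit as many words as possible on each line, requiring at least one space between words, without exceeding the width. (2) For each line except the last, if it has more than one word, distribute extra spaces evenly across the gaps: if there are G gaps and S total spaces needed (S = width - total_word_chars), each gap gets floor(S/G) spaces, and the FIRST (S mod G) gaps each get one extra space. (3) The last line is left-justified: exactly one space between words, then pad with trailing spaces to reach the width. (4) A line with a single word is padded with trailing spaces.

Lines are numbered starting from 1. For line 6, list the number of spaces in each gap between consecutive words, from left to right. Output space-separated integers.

Answer: 2

Derivation:
Line 1: ['pharmacy'] (min_width=8, slack=3)
Line 2: ['green', 'was'] (min_width=9, slack=2)
Line 3: ['matrix', 'a'] (min_width=8, slack=3)
Line 4: ['banana'] (min_width=6, slack=5)
Line 5: ['hospital'] (min_width=8, slack=3)
Line 6: ['small', 'give'] (min_width=10, slack=1)
Line 7: ['slow', 'dirty'] (min_width=10, slack=1)
Line 8: ['from', 'fish'] (min_width=9, slack=2)
Line 9: ['banana', 'be'] (min_width=9, slack=2)
Line 10: ['pepper', 'no'] (min_width=9, slack=2)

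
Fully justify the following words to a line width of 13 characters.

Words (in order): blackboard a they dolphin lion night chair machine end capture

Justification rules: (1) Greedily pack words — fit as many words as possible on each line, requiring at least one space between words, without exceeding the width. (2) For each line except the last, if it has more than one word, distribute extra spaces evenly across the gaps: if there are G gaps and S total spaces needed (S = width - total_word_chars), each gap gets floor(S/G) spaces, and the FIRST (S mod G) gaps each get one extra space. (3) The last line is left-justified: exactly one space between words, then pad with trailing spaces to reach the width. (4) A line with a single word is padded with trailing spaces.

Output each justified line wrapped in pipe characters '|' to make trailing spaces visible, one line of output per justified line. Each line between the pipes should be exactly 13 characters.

Line 1: ['blackboard', 'a'] (min_width=12, slack=1)
Line 2: ['they', 'dolphin'] (min_width=12, slack=1)
Line 3: ['lion', 'night'] (min_width=10, slack=3)
Line 4: ['chair', 'machine'] (min_width=13, slack=0)
Line 5: ['end', 'capture'] (min_width=11, slack=2)

Answer: |blackboard  a|
|they  dolphin|
|lion    night|
|chair machine|
|end capture  |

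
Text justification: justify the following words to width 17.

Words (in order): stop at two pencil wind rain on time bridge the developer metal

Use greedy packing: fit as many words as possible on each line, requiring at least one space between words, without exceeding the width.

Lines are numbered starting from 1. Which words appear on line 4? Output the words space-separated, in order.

Answer: the developer

Derivation:
Line 1: ['stop', 'at', 'two'] (min_width=11, slack=6)
Line 2: ['pencil', 'wind', 'rain'] (min_width=16, slack=1)
Line 3: ['on', 'time', 'bridge'] (min_width=14, slack=3)
Line 4: ['the', 'developer'] (min_width=13, slack=4)
Line 5: ['metal'] (min_width=5, slack=12)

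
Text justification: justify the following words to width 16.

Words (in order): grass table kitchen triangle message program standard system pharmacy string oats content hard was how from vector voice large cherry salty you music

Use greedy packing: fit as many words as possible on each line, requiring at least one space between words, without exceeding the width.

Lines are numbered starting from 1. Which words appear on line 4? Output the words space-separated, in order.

Answer: standard system

Derivation:
Line 1: ['grass', 'table'] (min_width=11, slack=5)
Line 2: ['kitchen', 'triangle'] (min_width=16, slack=0)
Line 3: ['message', 'program'] (min_width=15, slack=1)
Line 4: ['standard', 'system'] (min_width=15, slack=1)
Line 5: ['pharmacy', 'string'] (min_width=15, slack=1)
Line 6: ['oats', 'content'] (min_width=12, slack=4)
Line 7: ['hard', 'was', 'how'] (min_width=12, slack=4)
Line 8: ['from', 'vector'] (min_width=11, slack=5)
Line 9: ['voice', 'large'] (min_width=11, slack=5)
Line 10: ['cherry', 'salty', 'you'] (min_width=16, slack=0)
Line 11: ['music'] (min_width=5, slack=11)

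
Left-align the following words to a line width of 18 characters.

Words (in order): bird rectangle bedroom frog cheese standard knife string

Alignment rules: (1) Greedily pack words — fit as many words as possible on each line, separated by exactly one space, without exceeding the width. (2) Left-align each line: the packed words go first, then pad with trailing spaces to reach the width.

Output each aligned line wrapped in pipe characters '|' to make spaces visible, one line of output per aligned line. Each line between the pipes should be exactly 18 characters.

Answer: |bird rectangle    |
|bedroom frog      |
|cheese standard   |
|knife string      |

Derivation:
Line 1: ['bird', 'rectangle'] (min_width=14, slack=4)
Line 2: ['bedroom', 'frog'] (min_width=12, slack=6)
Line 3: ['cheese', 'standard'] (min_width=15, slack=3)
Line 4: ['knife', 'string'] (min_width=12, slack=6)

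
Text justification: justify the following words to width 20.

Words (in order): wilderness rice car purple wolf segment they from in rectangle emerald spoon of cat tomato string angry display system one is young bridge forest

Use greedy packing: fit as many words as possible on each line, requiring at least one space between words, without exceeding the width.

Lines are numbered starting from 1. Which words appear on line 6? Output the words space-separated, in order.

Line 1: ['wilderness', 'rice', 'car'] (min_width=19, slack=1)
Line 2: ['purple', 'wolf', 'segment'] (min_width=19, slack=1)
Line 3: ['they', 'from', 'in'] (min_width=12, slack=8)
Line 4: ['rectangle', 'emerald'] (min_width=17, slack=3)
Line 5: ['spoon', 'of', 'cat', 'tomato'] (min_width=19, slack=1)
Line 6: ['string', 'angry', 'display'] (min_width=20, slack=0)
Line 7: ['system', 'one', 'is', 'young'] (min_width=19, slack=1)
Line 8: ['bridge', 'forest'] (min_width=13, slack=7)

Answer: string angry display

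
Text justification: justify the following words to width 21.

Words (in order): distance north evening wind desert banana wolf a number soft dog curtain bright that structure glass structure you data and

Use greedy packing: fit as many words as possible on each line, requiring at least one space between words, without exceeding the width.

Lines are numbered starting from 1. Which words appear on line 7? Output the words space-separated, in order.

Line 1: ['distance', 'north'] (min_width=14, slack=7)
Line 2: ['evening', 'wind', 'desert'] (min_width=19, slack=2)
Line 3: ['banana', 'wolf', 'a', 'number'] (min_width=20, slack=1)
Line 4: ['soft', 'dog', 'curtain'] (min_width=16, slack=5)
Line 5: ['bright', 'that', 'structure'] (min_width=21, slack=0)
Line 6: ['glass', 'structure', 'you'] (min_width=19, slack=2)
Line 7: ['data', 'and'] (min_width=8, slack=13)

Answer: data and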